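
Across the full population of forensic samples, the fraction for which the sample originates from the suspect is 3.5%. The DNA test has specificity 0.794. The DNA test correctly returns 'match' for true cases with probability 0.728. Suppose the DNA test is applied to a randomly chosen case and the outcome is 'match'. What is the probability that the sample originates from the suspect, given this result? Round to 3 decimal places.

P(H | E) ≈ 0.114

Write H for 'the sample originates from the suspect'. Prior odds H:¬H = 0.035/0.965 = 0.036269. For the 'match' outcome, the likelihood ratio is 0.728/0.206 = 3.5340.
Posterior odds = 0.036269 × 3.5340 = 0.12818, so P(H|E) = 0.12818/(1+0.12818) = 0.114.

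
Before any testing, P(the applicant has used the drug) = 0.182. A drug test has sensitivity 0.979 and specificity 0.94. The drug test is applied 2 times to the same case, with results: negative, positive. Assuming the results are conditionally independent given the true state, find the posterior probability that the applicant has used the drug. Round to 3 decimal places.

Posterior P(H) ≈ 0.075

With H the event that the applicant has used the drug, the joint likelihood of the observed sequence is P(data|H) = 0.021·0.979 = 0.020559 and P(data|¬H) = 0.94·0.06 = 0.056400.
Bayes: P(H|data) = 0.182·0.020559 / (0.182·0.020559 + 0.818·0.056400) = 0.0037417/0.049877 = 0.0750.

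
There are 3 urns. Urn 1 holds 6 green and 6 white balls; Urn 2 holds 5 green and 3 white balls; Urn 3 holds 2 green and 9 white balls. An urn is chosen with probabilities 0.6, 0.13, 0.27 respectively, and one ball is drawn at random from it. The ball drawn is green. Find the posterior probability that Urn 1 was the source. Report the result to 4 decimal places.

Tabulate prior·likelihood by source: [1] prior 0.6, lik 0.5, product 0.3000; [2] prior 0.13, lik 0.625, product 0.08125; [3] prior 0.27, lik 0.1818, product 0.04909.
Normalizing constant = 0.43034; the posterior for Urn 1 is its product over the sum, 0.3000/0.43034 = 0.6971.

Posterior probability ≈ 0.6971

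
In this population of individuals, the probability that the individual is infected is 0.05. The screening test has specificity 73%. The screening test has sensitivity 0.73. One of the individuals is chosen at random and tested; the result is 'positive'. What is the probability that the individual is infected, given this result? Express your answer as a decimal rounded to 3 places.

Write H for 'the individual is infected'. Prior odds H:¬H = 0.05/0.95 = 0.052632. For the 'positive' outcome, the likelihood ratio is 0.73/0.27 = 2.7037.
Posterior odds = 0.052632 × 2.7037 = 0.14230, so P(H|E) = 0.14230/(1+0.14230) = 0.125.

P(H | E) ≈ 0.125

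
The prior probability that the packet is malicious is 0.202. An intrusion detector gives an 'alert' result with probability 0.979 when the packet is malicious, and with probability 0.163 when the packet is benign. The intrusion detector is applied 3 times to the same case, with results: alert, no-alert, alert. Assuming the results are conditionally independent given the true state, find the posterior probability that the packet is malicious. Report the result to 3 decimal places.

Posterior P(H) ≈ 0.186

Let H be the event that the packet is malicious; start with P(H) = 0.202. P('alert'|H) = 0.979, P('alert'|¬H) = 0.163.
Update on result 1 ('alert'): P(H) ← 0.979·0.2020 / (0.979·0.2020 + 0.163·0.7980) = 0.19776/0.32783 = 0.6032.
Update on result 2 ('no-alert'): P(H) ← 0.021·0.6032 / (0.021·0.6032 + 0.837·0.3968) = 0.012668/0.34476 = 0.0367.
Update on result 3 ('alert'): P(H) ← 0.979·0.0367 / (0.979·0.0367 + 0.163·0.9633) = 0.035972/0.19298 = 0.1864.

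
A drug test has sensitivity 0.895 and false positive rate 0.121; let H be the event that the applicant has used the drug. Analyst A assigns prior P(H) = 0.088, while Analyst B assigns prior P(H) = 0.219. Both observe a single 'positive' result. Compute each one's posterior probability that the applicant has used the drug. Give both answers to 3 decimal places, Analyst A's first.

Analyst A: 0.416; Analyst B: 0.675

P('+'|H) = 0.895, P('+'|¬H) = 0.121.
Analyst A: numerator 0.895·0.088 = 0.078760; evidence = 0.078760+0.121·0.912 = 0.18911; posterior = 0.416.
Analyst B: numerator 0.895·0.219 = 0.19601; evidence = 0.19601+0.121·0.781 = 0.29051; posterior = 0.675.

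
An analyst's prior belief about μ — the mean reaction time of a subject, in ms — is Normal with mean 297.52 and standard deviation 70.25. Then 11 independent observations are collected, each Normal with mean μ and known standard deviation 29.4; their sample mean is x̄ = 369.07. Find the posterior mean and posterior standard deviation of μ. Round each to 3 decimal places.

Prior precision 1/τ₀² = 1/70.25² = 0.00020263; data precision n/σ² = 11/29.4² = 0.0127262.
Posterior precision = 0.00020263 + 0.0127262 = 0.0129288, giving posterior SD = 1/√0.0129288 = 8.795.
Posterior mean = (0.00020263·297.52 + 0.0127262·369.07) / 0.0129288 = 367.949.

Posterior mean ≈ 367.949; posterior SD ≈ 8.795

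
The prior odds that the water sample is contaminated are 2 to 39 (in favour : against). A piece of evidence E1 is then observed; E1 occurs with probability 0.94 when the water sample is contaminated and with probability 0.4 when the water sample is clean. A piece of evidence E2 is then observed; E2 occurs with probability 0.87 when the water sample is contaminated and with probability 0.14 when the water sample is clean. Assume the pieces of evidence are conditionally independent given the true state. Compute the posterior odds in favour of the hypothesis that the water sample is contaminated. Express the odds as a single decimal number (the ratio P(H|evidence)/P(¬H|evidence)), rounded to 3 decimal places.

Posterior odds ≈ 0.749

Prior odds = 2/39 = 0.051282. In log-odds, ln(0.051282) = -2.9704.
Add log likelihood ratios: ln(2.3500) + ln(6.2143) = 2.6813.
Posterior log-odds = -0.28915, so posterior odds = exp(-0.28915) = 0.74890.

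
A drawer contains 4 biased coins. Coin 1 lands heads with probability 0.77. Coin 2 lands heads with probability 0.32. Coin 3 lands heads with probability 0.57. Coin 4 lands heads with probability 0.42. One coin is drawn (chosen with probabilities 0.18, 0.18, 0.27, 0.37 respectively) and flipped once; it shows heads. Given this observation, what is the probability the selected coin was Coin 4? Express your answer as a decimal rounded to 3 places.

Tabulate prior·likelihood by source: [1] prior 0.18, lik 0.77, product 0.1386; [2] prior 0.18, lik 0.32, product 0.05760; [3] prior 0.27, lik 0.57, product 0.1539; [4] prior 0.37, lik 0.42, product 0.1554.
Normalizing constant = 0.50550; the posterior for Coin 4 is its product over the sum, 0.1554/0.50550 = 0.307.

Posterior probability ≈ 0.307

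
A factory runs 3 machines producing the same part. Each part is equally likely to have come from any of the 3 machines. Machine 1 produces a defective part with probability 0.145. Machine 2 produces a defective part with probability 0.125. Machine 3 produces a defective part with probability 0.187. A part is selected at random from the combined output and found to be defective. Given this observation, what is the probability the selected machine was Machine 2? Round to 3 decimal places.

Posterior probability ≈ 0.274

P(defective|M1) = 0.145; P(defective|M2) = 0.125; P(defective|M3) = 0.187.
Prior × likelihood for each source: 0.333333·0.145=0.04833, 0.333333·0.125=0.04167, 0.333333·0.187=0.06233. Summing gives P(defective) = 0.15233.
P(Machine 2 | defective) = 0.04167 / 0.15233 = 0.274.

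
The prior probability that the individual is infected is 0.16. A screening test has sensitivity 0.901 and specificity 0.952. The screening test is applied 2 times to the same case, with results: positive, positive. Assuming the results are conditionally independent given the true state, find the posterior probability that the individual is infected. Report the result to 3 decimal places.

Posterior P(H) ≈ 0.985

With H the event that the individual is infected, the joint likelihood of the observed sequence is P(data|H) = 0.901·0.901 = 0.81180 and P(data|¬H) = 0.048·0.048 = 0.0023040.
Bayes: P(H|data) = 0.16·0.81180 / (0.16·0.81180 + 0.84·0.0023040) = 0.12989/0.13182 = 0.9853.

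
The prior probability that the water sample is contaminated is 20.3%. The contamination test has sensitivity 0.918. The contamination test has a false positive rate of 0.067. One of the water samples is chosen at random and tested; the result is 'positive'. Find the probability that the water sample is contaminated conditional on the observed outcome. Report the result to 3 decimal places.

Write H for 'the water sample is contaminated'. Prior odds H:¬H = 0.203/0.797 = 0.25471. For the 'positive' outcome, the likelihood ratio is 0.918/0.067 = 13.701.
Posterior odds = 0.25471 × 13.701 = 3.4898, so P(H|E) = 3.4898/(1+3.4898) = 0.777.

P(H | E) ≈ 0.777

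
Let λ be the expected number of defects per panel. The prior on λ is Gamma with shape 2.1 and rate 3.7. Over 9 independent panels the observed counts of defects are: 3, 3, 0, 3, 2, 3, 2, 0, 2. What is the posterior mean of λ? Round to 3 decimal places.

Posterior mean ≈ 1.583

Total count ∑xᵢ = 18 over n = 9 panels.
Gamma is conjugate to the Poisson likelihood: posterior is Gamma(shape = 2.1+18 = 20.1, rate = 3.7+9 = 12.7).
Posterior mean = shape/rate = 20.1/12.7 = 1.583.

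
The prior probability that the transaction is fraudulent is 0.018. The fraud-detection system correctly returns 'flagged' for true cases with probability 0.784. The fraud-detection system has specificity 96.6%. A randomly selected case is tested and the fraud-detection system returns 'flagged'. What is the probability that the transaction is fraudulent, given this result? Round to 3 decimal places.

Write H for 'the transaction is fraudulent'. Prior odds H:¬H = 0.018/0.982 = 0.018330. For the 'flagged' outcome, the likelihood ratio is 0.784/0.034 = 23.059.
Posterior odds = 0.018330 × 23.059 = 0.42267, so P(H|E) = 0.42267/(1+0.42267) = 0.297.

P(H | E) ≈ 0.297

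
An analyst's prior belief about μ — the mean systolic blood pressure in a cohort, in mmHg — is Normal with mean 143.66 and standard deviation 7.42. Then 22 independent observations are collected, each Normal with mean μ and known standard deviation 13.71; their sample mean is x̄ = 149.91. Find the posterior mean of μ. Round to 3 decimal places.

With known σ, the Normal prior is conjugate. Weight on the data is w = (n/σ²)/(n/σ² + 1/τ₀²) = 0.117044/(0.117044+0.0181632) = 0.86566.
Posterior mean = w·x̄ + (1−w)·μ₀ = 0.86566·149.91 + 0.13434·143.66 = 149.070.

Posterior mean ≈ 149.070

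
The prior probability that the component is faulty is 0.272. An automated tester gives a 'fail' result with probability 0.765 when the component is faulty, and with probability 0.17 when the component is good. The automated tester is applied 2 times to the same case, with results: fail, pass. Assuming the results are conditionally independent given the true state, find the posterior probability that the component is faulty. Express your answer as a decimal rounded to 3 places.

With H the event that the component is faulty, the joint likelihood of the observed sequence is P(data|H) = 0.765·0.235 = 0.17977 and P(data|¬H) = 0.17·0.83 = 0.14110.
Bayes: P(H|data) = 0.272·0.17977 / (0.272·0.17977 + 0.728·0.14110) = 0.048899/0.15162 = 0.3225.

Posterior P(H) ≈ 0.323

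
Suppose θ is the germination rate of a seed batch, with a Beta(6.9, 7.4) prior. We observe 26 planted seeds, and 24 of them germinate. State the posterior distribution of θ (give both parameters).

Posterior: Beta(30.9, 9.4)

Observing 24 successes and 2 failures updates Beta(6.9, 7.4) by adding the success and failure counts to the two shape parameters: α = 6.9+24 = 30.9, β = 7.4+2 = 9.4.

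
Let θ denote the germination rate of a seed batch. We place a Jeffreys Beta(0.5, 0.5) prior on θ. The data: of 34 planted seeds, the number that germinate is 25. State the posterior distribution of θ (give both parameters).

Observing 25 successes and 9 failures updates Beta(0.5, 0.5) by adding the success and failure counts to the two shape parameters: α = 0.5+25 = 25.5, β = 0.5+9 = 9.5.

Posterior: Beta(25.5, 9.5)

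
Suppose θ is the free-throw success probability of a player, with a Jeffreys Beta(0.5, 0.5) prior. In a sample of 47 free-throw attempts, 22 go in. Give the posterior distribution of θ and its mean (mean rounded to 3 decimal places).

Posterior: Beta(22.5, 25.5); mean ≈ 0.469

Observing 22 successes and 25 failures updates Beta(0.5, 0.5) by adding the success and failure counts to the two shape parameters: α = 0.5+22 = 22.5, β = 0.5+25 = 25.5.
Posterior mean = α/(α+β) = 22.5/48 = 0.469.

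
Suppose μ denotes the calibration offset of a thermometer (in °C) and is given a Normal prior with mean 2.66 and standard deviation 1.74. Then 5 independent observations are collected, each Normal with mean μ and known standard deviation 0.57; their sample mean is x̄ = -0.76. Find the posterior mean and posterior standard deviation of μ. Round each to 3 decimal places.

With known σ, the Normal prior is conjugate. Weight on the data is w = (n/σ²)/(n/σ² + 1/τ₀²) = 15.3894/(15.3894+0.330295) = 0.97899.
Posterior mean = w·x̄ + (1−w)·μ₀ = 0.97899·-0.76 + 0.021012·2.66 = -0.688. Posterior variance = 1/(15.3894+0.330295) = 0.0636147, so SD = 0.252.

Posterior mean ≈ -0.688; posterior SD ≈ 0.252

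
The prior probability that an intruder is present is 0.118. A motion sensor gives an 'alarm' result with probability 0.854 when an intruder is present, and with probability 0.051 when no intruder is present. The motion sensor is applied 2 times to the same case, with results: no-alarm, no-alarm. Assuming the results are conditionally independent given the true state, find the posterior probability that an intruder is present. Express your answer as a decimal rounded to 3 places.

With H the event that an intruder is present, the joint likelihood of the observed sequence is P(data|H) = 0.146·0.146 = 0.021316 and P(data|¬H) = 0.949·0.949 = 0.90060.
Bayes: P(H|data) = 0.118·0.021316 / (0.118·0.021316 + 0.882·0.90060) = 0.0025153/0.79685 = 0.0032.

Posterior P(H) ≈ 0.003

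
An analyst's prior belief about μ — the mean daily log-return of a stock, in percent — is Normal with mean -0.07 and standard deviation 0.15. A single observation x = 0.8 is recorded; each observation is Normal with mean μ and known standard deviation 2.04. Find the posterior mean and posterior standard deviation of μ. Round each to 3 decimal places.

With known σ, the Normal prior is conjugate. Weight on the data is w = (n/σ²)/(n/σ² + 1/τ₀²) = 0.240292/(0.240292+44.4444) = 0.0053775.
Posterior mean = w·x̄ + (1−w)·μ₀ = 0.0053775·0.8 + 0.99462·-0.07 = -0.065. Posterior variance = 1/(0.240292+44.4444) = 0.0223790, so SD = 0.150.

Posterior mean ≈ -0.065; posterior SD ≈ 0.150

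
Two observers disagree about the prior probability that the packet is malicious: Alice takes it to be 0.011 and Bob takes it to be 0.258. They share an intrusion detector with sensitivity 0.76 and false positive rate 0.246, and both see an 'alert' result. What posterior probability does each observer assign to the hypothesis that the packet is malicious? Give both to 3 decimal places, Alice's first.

Alice: 0.033; Bob: 0.518

P('+'|H) = 0.76, P('+'|¬H) = 0.246.
Alice: numerator 0.76·0.011 = 0.0083600; evidence = 0.0083600+0.246·0.989 = 0.25165; posterior = 0.033.
Bob: numerator 0.76·0.258 = 0.19608; evidence = 0.19608+0.246·0.742 = 0.37861; posterior = 0.518.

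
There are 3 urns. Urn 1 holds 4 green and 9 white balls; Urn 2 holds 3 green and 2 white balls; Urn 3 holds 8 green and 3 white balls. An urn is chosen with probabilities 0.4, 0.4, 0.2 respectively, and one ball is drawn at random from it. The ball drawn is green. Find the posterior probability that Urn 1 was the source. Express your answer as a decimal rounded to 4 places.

Tabulate prior·likelihood by source: [1] prior 0.4, lik 0.3077, product 0.1231; [2] prior 0.4, lik 0.6, product 0.2400; [3] prior 0.2, lik 0.7273, product 0.1455.
Normalizing constant = 0.50853; the posterior for Urn 1 is its product over the sum, 0.1231/0.50853 = 0.2420.

Posterior probability ≈ 0.2420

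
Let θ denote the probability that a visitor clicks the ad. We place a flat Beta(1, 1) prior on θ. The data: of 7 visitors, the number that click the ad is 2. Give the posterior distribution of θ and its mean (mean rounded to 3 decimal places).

The binomial likelihood is conjugate to the Beta prior: with 2 successes and 5 failures, the posterior is Beta(1+2, 1+5) = Beta(3, 6).
E[θ | data] = 3/(3+6) = 0.333.

Posterior: Beta(3, 6); mean ≈ 0.333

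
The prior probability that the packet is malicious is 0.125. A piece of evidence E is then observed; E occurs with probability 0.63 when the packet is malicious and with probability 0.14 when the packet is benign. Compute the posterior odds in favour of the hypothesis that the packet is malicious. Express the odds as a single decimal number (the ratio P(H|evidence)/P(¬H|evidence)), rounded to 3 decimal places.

Prior odds = 0.125/(1−0.125) = 0.14286. In log-odds, ln(0.14286) = -1.9459.
Add log likelihood ratio: ln(4.5000) = 1.5041.
Posterior log-odds = -0.44183, so posterior odds = exp(-0.44183) = 0.64286.

Posterior odds ≈ 0.643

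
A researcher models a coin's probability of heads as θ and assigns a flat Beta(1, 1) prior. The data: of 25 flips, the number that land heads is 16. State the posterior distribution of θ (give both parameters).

Posterior: Beta(17, 10)

Observing 16 successes and 9 failures updates Beta(1, 1) by adding the success and failure counts to the two shape parameters: α = 1+16 = 17, β = 1+9 = 10.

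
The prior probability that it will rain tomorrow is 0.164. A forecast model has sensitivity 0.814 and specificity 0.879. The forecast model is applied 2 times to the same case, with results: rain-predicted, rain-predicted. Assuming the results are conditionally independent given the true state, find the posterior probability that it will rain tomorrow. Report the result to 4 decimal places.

Posterior P(H) ≈ 0.8988

With H the event that it will rain tomorrow, the joint likelihood of the observed sequence is P(data|H) = 0.814·0.814 = 0.66260 and P(data|¬H) = 0.121·0.121 = 0.014641.
Bayes: P(H|data) = 0.164·0.66260 / (0.164·0.66260 + 0.836·0.014641) = 0.10867/0.12091 = 0.8988.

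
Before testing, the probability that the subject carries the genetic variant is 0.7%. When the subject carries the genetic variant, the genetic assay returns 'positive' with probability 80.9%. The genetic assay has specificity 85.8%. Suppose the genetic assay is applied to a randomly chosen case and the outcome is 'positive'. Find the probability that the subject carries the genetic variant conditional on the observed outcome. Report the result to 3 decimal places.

P(H | E) ≈ 0.039

Let H be the event that the subject carries the genetic variant. P(H) = 0.007, so P(¬H) = 0.993. With E the 'positive' result, P(E|H) = 0.809 and P(E|¬H) = 0.142.
P(E) = 0.809·0.007 + 0.142·0.993 = 0.0056630 + 0.14101 = 0.14667.
By Bayes' theorem, P(H|E) = 0.0056630 / 0.14667 = 0.039.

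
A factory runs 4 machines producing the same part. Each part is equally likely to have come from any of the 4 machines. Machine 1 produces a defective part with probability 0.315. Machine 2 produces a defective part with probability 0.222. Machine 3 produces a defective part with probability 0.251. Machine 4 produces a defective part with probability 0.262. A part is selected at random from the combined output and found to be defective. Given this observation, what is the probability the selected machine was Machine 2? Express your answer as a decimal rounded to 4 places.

P(defective|M1) = 0.315; P(defective|M2) = 0.222; P(defective|M3) = 0.251; P(defective|M4) = 0.262.
Prior × likelihood for each source: 0.25·0.315=0.07875, 0.25·0.222=0.05550, 0.25·0.251=0.06275, 0.25·0.262=0.06550. Summing gives P(defective) = 0.26250.
P(Machine 2 | defective) = 0.05550 / 0.26250 = 0.2114.

Posterior probability ≈ 0.2114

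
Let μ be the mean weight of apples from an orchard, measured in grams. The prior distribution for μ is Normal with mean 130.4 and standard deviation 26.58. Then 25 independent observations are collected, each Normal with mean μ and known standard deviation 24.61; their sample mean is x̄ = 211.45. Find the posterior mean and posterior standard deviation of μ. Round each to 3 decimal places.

Posterior mean ≈ 208.763; posterior SD ≈ 4.840

With known σ, the Normal prior is conjugate. Weight on the data is w = (n/σ²)/(n/σ² + 1/τ₀²) = 0.0412778/(0.0412778+0.00141544) = 0.96685.
Posterior mean = w·x̄ + (1−w)·μ₀ = 0.96685·211.45 + 0.033154·130.4 = 208.763. Posterior variance = 1/(0.0412778+0.00141544) = 23.4229, so SD = 4.840.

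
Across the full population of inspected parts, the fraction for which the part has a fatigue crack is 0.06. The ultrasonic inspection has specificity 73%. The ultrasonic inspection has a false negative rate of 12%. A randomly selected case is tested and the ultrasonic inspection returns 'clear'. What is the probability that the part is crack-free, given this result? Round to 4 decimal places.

Write H for 'the part has a fatigue crack'. Prior odds H:¬H = 0.06/0.94 = 0.063830. For the 'clear' outcome, the likelihood ratio is 0.12/0.73 = 0.16438.
Posterior odds = 0.063830 × 0.16438 = 0.010493, so P(H|E) = 0.010493/(1+0.010493) = 0.0104. Then P(¬H|E) = 1 − 0.0104 = 0.9896.

P(¬H | E) ≈ 0.9896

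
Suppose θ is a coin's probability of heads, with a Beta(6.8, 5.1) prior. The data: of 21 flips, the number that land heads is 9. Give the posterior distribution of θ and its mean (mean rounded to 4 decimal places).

Posterior: Beta(15.8, 17.1); mean ≈ 0.4802

The binomial likelihood is conjugate to the Beta prior: with 9 successes and 12 failures, the posterior is Beta(6.8+9, 5.1+12) = Beta(15.8, 17.1).
Posterior mean = α/(α+β) = 15.8/32.9 = 0.4802.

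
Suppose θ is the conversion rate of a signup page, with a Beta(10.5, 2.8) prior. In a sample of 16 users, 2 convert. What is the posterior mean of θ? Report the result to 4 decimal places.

Posterior mean ≈ 0.4266

The binomial likelihood is conjugate to the Beta prior: with 2 successes and 14 failures, the posterior is Beta(10.5+2, 2.8+14) = Beta(12.5, 16.8).
Posterior mean = α/(α+β) = 12.5/29.3 = 0.4266.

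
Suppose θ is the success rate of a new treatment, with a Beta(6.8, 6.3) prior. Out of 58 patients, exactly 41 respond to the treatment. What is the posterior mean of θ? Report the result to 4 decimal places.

The binomial likelihood is conjugate to the Beta prior: with 41 successes and 17 failures, the posterior is Beta(6.8+41, 6.3+17) = Beta(47.8, 23.3).
Posterior mean = α/(α+β) = 47.8/71.1 = 0.6723.

Posterior mean ≈ 0.6723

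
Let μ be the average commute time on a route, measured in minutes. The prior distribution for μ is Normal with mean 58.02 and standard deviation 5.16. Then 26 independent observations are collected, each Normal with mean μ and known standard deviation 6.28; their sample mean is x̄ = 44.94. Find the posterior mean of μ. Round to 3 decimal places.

Posterior mean ≈ 45.645

With known σ, the Normal prior is conjugate. Weight on the data is w = (n/σ²)/(n/σ² + 1/τ₀²) = 0.659256/(0.659256+0.0375578) = 0.94610.
Posterior mean = w·x̄ + (1−w)·μ₀ = 0.94610·44.94 + 0.053899·58.02 = 45.645.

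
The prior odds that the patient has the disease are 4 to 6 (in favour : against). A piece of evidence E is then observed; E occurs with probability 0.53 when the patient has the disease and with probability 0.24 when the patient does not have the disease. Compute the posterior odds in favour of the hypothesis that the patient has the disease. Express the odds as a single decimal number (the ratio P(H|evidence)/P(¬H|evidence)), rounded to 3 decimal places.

Posterior odds ≈ 1.472

Prior odds = 4/6 = 0.66667.
Likelihood ratio for E = 0.53/0.24 = 2.2083.
Posterior odds = prior odds × LR = 1.4722.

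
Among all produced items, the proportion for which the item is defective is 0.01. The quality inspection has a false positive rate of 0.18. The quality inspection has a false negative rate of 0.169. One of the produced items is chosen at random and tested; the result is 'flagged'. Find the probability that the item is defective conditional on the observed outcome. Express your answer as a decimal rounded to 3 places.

Let H be the event that the item is defective. P(H) = 0.01, so P(¬H) = 0.99. With E the 'flagged' result, P(E|H) = 0.831 and P(E|¬H) = 0.18.
P(E) = 0.831·0.01 + 0.18·0.99 = 0.0083100 + 0.17820 = 0.18651.
By Bayes' theorem, P(H|E) = 0.0083100 / 0.18651 = 0.045.

P(H | E) ≈ 0.045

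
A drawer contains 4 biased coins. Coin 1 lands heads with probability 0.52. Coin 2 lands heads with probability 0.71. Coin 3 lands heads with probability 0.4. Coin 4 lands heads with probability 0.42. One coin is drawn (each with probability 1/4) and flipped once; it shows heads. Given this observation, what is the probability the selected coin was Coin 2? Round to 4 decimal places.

Posterior probability ≈ 0.3463

Tabulate prior·likelihood by source: [1] prior 0.25, lik 0.52, product 0.1300; [2] prior 0.25, lik 0.71, product 0.1775; [3] prior 0.25, lik 0.4, product 0.1000; [4] prior 0.25, lik 0.42, product 0.1050.
Normalizing constant = 0.51250; the posterior for Coin 2 is its product over the sum, 0.1775/0.51250 = 0.3463.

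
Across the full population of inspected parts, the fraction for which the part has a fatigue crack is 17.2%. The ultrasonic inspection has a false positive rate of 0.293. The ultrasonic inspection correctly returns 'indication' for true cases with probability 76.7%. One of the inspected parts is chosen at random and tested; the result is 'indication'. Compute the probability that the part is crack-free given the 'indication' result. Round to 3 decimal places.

Write H for 'the part has a fatigue crack'. Prior odds H:¬H = 0.172/0.828 = 0.20773. For the 'indication' outcome, the likelihood ratio is 0.767/0.293 = 2.6177.
Posterior odds = 0.20773 × 2.6177 = 0.54378, so P(H|E) = 0.54378/(1+0.54378) = 0.352. Then P(¬H|E) = 1 − 0.352 = 0.648.

P(¬H | E) ≈ 0.648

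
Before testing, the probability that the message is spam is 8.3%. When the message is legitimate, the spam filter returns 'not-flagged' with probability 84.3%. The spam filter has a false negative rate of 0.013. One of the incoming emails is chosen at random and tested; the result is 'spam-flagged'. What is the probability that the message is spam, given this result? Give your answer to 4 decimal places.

Let H be the event that the message is spam. P(H) = 0.083, so P(¬H) = 0.917. With E the 'spam-flagged' result, P(E|H) = 0.987 and P(E|¬H) = 0.157.
P(E) = 0.987·0.083 + 0.157·0.917 = 0.081921 + 0.14397 = 0.22589.
By Bayes' theorem, P(H|E) = 0.081921 / 0.22589 = 0.3627.

P(H | E) ≈ 0.3627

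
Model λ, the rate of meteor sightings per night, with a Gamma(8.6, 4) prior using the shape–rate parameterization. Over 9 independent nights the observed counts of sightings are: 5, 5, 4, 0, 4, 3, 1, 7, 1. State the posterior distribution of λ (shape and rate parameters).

Total count ∑xᵢ = 30 over n = 9 nights.
Gamma is conjugate to the Poisson likelihood: posterior is Gamma(shape = 8.6+30 = 38.6, rate = 4+9 = 13).

Posterior: Gamma(shape=38.6, rate=13)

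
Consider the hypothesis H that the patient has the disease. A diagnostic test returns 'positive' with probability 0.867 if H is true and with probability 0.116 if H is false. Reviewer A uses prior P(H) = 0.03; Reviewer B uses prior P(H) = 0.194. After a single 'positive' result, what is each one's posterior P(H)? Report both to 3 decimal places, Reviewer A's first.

The likelihood ratio for a 'positive' result is 0.867/0.116 = 7.4741.
Reviewer A: prior odds 0.03/0.97 = 0.030928; posterior odds 0.23116; posterior probability 0.188.
Reviewer B: prior odds 0.194/0.806 = 0.24069; posterior odds 1.7990; posterior probability 0.643.

Reviewer A: 0.188; Reviewer B: 0.643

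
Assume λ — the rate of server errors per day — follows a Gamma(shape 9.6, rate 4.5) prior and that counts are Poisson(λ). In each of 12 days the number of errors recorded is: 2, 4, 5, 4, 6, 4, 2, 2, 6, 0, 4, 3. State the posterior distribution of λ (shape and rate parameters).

Posterior: Gamma(shape=51.6, rate=16.5)

Total count ∑xᵢ = 42 over n = 12 days.
Gamma is conjugate to the Poisson likelihood: posterior is Gamma(shape = 9.6+42 = 51.6, rate = 4.5+12 = 16.5).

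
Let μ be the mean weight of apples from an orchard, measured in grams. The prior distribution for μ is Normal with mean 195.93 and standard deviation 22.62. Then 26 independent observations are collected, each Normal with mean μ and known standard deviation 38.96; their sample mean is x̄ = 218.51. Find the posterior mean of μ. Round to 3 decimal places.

Posterior mean ≈ 216.198

Prior precision 1/τ₀² = 1/22.62² = 0.00195441; data precision n/σ² = 26/38.96² = 0.0171291.
Posterior precision = 0.00195441 + 0.0171291 = 0.0190835.
Posterior mean = (0.00195441·195.93 + 0.0171291·218.51) / 0.0190835 = 216.198.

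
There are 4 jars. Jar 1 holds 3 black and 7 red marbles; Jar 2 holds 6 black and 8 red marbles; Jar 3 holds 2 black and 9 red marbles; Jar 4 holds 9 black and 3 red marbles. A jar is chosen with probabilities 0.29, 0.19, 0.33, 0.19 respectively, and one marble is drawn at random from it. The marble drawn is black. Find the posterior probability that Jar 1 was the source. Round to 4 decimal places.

Posterior probability ≈ 0.2345

Tabulate prior·likelihood by source: [1] prior 0.29, lik 0.3, product 0.08700; [2] prior 0.19, lik 0.4286, product 0.08143; [3] prior 0.33, lik 0.1818, product 0.06000; [4] prior 0.19, lik 0.75, product 0.1425.
Normalizing constant = 0.37093; the posterior for Jar 1 is its product over the sum, 0.08700/0.37093 = 0.2345.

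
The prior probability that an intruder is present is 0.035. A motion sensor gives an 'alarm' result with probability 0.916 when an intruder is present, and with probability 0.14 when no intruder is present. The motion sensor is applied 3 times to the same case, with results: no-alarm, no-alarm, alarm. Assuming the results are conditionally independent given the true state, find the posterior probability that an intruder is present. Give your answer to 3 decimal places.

Posterior P(H) ≈ 0.002

Let H be the event that an intruder is present; start with P(H) = 0.035. P('alarm'|H) = 0.916, P('alarm'|¬H) = 0.14.
Update on result 1 ('no-alarm'): P(H) ← 0.084·0.0350 / (0.084·0.0350 + 0.86·0.9650) = 0.0029400/0.83284 = 0.0035.
Update on result 2 ('no-alarm'): P(H) ← 0.084·0.0035 / (0.084·0.0035 + 0.86·0.9965) = 0.00029653/0.85726 = 0.0003.
Update on result 3 ('alarm'): P(H) ← 0.916·0.0003 / (0.916·0.0003 + 0.14·0.9997) = 0.00031685/0.14027 = 0.0023.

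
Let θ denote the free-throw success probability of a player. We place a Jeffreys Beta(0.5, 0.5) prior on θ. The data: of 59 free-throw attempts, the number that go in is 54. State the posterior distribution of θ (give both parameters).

Posterior: Beta(54.5, 5.5)

Observing 54 successes and 5 failures updates Beta(0.5, 0.5) by adding the success and failure counts to the two shape parameters: α = 0.5+54 = 54.5, β = 0.5+5 = 5.5.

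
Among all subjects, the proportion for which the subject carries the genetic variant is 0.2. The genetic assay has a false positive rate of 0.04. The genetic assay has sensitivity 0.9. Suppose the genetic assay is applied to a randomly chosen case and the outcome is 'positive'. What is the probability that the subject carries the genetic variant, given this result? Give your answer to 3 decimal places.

Let H be the event that the subject carries the genetic variant. P(H) = 0.2, so P(¬H) = 0.8. With E the 'positive' result, P(E|H) = 0.9 and P(E|¬H) = 0.04.
P(E) = 0.9·0.2 + 0.04·0.8 = 0.18000 + 0.032000 = 0.21200.
By Bayes' theorem, P(H|E) = 0.18000 / 0.21200 = 0.849.

P(H | E) ≈ 0.849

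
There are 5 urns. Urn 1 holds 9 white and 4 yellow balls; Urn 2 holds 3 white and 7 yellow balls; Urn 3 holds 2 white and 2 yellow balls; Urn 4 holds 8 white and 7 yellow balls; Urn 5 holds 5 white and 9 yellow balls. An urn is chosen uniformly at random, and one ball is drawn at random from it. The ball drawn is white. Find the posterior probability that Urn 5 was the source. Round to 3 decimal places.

Posterior probability ≈ 0.150

Tabulate prior·likelihood by source: [1] prior 0.2, lik 0.6923, product 0.1385; [2] prior 0.2, lik 0.3, product 0.06000; [3] prior 0.2, lik 0.5, product 0.1000; [4] prior 0.2, lik 0.5333, product 0.1067; [5] prior 0.2, lik 0.3571, product 0.07143.
Normalizing constant = 0.47656; the posterior for Urn 5 is its product over the sum, 0.07143/0.47656 = 0.150.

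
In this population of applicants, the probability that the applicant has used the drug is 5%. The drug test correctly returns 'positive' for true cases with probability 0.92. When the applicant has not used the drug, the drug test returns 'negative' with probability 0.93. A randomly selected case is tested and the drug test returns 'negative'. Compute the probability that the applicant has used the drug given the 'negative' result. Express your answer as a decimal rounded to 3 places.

P(H | E) ≈ 0.005

Let H be the event that the applicant has used the drug. P(H) = 0.05, so P(¬H) = 0.95. With E the 'negative' result, P(E|H) = 0.08 and P(E|¬H) = 0.93.
P(E) = 0.08·0.05 + 0.93·0.95 = 0.0040000 + 0.88350 = 0.88750.
By Bayes' theorem, P(H|E) = 0.0040000 / 0.88750 = 0.005.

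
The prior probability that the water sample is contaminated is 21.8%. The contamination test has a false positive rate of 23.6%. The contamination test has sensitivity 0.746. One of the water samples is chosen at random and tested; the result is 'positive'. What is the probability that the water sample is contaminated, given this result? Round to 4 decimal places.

Let H be the event that the water sample is contaminated. P(H) = 0.218, so P(¬H) = 0.782. With E the 'positive' result, P(E|H) = 0.746 and P(E|¬H) = 0.236.
P(E) = 0.746·0.218 + 0.236·0.782 = 0.16263 + 0.18455 = 0.34718.
By Bayes' theorem, P(H|E) = 0.16263 / 0.34718 = 0.4684.

P(H | E) ≈ 0.4684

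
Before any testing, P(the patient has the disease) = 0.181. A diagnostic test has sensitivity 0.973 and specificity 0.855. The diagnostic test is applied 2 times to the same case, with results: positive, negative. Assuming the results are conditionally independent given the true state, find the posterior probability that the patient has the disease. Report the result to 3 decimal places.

Posterior P(H) ≈ 0.045

Let H be the event that the patient has the disease; start with P(H) = 0.181. P('positive'|H) = 0.973, P('positive'|¬H) = 0.145.
Update on result 1 ('positive'): P(H) ← 0.973·0.1810 / (0.973·0.1810 + 0.145·0.8190) = 0.17611/0.29487 = 0.5973.
Update on result 2 ('negative'): P(H) ← 0.027·0.5973 / (0.027·0.5973 + 0.855·0.4027) = 0.016126/0.36047 = 0.0447.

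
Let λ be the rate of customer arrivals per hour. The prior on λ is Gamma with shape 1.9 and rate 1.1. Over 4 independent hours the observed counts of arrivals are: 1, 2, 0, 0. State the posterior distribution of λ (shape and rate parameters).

Posterior: Gamma(shape=4.9, rate=5.1)

Total count ∑xᵢ = 3 over n = 4 hours.
Gamma is conjugate to the Poisson likelihood: posterior is Gamma(shape = 1.9+3 = 4.9, rate = 1.1+4 = 5.1).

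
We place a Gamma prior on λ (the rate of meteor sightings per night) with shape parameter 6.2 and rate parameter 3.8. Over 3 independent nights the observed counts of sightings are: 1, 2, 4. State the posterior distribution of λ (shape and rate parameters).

Posterior: Gamma(shape=13.2, rate=6.8)

Total count ∑xᵢ = 7 over n = 3 nights.
Gamma is conjugate to the Poisson likelihood: posterior is Gamma(shape = 6.2+7 = 13.2, rate = 3.8+3 = 6.8).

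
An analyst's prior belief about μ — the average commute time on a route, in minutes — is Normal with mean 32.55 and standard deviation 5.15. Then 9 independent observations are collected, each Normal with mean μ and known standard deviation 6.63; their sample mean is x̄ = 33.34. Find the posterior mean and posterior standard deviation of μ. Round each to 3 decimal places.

Posterior mean ≈ 33.217; posterior SD ≈ 2.031

With known σ, the Normal prior is conjugate. Weight on the data is w = (n/σ²)/(n/σ² + 1/τ₀²) = 0.204746/(0.204746+0.0377038) = 0.84449.
Posterior mean = w·x̄ + (1−w)·μ₀ = 0.84449·33.34 + 0.15551·32.55 = 33.217. Posterior variance = 1/(0.204746+0.0377038) = 4.12456, so SD = 2.031.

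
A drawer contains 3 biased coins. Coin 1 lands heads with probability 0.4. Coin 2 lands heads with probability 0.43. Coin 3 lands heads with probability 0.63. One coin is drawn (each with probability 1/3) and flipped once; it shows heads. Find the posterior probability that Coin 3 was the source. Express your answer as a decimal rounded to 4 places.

Posterior probability ≈ 0.4315

Tabulate prior·likelihood by source: [1] prior 0.333333, lik 0.4, product 0.1333; [2] prior 0.333333, lik 0.43, product 0.1433; [3] prior 0.333333, lik 0.63, product 0.2100.
Normalizing constant = 0.48667; the posterior for Coin 3 is its product over the sum, 0.2100/0.48667 = 0.4315.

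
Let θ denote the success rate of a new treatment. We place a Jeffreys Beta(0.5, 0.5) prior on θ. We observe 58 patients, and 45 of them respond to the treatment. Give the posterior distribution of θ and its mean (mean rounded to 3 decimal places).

Observing 45 successes and 13 failures updates Beta(0.5, 0.5) by adding the success and failure counts to the two shape parameters: α = 0.5+45 = 45.5, β = 0.5+13 = 13.5.
E[θ | data] = 45.5/(45.5+13.5) = 0.771.

Posterior: Beta(45.5, 13.5); mean ≈ 0.771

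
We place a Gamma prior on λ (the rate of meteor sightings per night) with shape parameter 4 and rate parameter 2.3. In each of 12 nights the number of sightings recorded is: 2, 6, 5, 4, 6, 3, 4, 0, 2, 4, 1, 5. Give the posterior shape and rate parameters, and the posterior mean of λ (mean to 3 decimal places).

Total count ∑xᵢ = 42 over n = 12 nights.
Gamma is conjugate to the Poisson likelihood: posterior is Gamma(shape = 4+42 = 46, rate = 2.3+12 = 14.3).
Posterior mean = shape/rate = 46/14.3 = 3.217.

Posterior: Gamma(shape=46, rate=14.3); mean ≈ 3.217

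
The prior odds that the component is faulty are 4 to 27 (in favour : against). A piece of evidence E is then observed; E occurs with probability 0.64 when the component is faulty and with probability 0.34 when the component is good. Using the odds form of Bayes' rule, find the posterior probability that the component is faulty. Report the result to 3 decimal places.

Prior odds = 4/27 = 0.14815.
Likelihood ratio for E = 0.64/0.34 = 1.8824.
Posterior odds = prior odds × LR = 0.27887.
Posterior probability = odds/(1+odds) = 0.27887/1.2789 = 0.218.

Posterior probability ≈ 0.218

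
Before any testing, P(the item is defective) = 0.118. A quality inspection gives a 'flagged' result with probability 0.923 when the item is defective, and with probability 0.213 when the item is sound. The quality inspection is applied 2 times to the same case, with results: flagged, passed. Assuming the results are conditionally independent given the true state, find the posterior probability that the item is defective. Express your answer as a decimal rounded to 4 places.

Posterior P(H) ≈ 0.0537

With H the event that the item is defective, the joint likelihood of the observed sequence is P(data|H) = 0.923·0.077 = 0.071071 and P(data|¬H) = 0.213·0.787 = 0.16763.
Bayes: P(H|data) = 0.118·0.071071 / (0.118·0.071071 + 0.882·0.16763) = 0.0083864/0.15624 = 0.0537.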